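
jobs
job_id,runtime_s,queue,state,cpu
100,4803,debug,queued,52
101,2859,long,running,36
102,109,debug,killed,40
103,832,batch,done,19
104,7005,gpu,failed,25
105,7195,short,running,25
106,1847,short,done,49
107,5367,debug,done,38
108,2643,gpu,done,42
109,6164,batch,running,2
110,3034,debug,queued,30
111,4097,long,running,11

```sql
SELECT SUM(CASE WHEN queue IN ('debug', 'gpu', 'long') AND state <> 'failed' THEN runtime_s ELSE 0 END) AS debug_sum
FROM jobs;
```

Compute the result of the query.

22912

job_id=100: ✓ → 4803
job_id=101: ✓ → 2859
job_id=102: ✓ → 109
job_id=103: ✗
job_id=104: ✗
job_id=105: ✗
job_id=106: ✗
job_id=107: ✓ → 5367
job_id=108: ✓ → 2643
job_id=109: ✗
job_id=110: ✓ → 3034
job_id=111: ✓ → 4097
debug_sum = 4803 + 2859 + 109 + 5367 + 2643 + 3034 + 4097 = 22912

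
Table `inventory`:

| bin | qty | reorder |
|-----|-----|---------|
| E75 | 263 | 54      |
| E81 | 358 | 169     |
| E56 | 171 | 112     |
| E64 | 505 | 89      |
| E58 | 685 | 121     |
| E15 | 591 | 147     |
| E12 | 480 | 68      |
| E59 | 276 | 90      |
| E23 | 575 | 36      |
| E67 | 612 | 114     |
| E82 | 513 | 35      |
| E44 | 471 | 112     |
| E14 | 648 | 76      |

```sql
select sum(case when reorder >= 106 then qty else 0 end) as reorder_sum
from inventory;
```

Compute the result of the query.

bin=E75: ✗
bin=E81: ✓ → 358
bin=E56: ✓ → 171
bin=E64: ✗
bin=E58: ✓ → 685
bin=E15: ✓ → 591
bin=E12: ✗
bin=E59: ✗
bin=E23: ✗
bin=E67: ✓ → 612
bin=E82: ✗
bin=E44: ✓ → 471
bin=E14: ✗
reorder_sum = 358 + 171 + 685 + 591 + 612 + 471 = 2888

2888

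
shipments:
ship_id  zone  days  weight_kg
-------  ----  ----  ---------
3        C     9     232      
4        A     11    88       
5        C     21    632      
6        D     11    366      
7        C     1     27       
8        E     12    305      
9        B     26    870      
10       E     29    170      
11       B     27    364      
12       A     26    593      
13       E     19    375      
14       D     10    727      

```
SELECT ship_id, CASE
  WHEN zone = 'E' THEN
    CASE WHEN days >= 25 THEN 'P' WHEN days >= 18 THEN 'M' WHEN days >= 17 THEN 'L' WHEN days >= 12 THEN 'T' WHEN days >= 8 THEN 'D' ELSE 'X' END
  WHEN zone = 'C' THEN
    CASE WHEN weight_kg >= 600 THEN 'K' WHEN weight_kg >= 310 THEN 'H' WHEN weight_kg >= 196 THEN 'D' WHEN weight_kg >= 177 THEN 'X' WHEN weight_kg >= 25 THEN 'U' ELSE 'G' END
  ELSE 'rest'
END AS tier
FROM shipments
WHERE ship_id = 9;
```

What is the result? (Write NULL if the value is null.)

rest

ship_id = 9: zone=B, days=26, weight_kg=870.
zone='B' → outer ELSE → rest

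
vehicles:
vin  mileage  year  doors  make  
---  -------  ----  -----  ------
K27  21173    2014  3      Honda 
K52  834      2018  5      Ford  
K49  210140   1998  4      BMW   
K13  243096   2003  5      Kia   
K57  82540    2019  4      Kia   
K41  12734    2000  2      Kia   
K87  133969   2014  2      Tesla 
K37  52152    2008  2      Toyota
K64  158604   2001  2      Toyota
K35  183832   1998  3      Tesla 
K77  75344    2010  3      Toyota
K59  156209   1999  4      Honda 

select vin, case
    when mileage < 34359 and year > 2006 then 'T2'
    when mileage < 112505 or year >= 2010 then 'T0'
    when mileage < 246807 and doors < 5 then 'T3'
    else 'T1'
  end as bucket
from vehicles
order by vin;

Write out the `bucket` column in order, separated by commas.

T1, T2, T3, T0, T0, T3, T2, T0, T3, T3, T0, T0

vin=K13: ELSE → T1
vin=K27: mileage < 34359 and year > 2006 → T2
vin=K35: mileage < 246807 and doors < 5 → T3
vin=K37: mileage < 112505 or year >= 2010 → T0
vin=K41: mileage < 112505 or year >= 2010 → T0
vin=K49: mileage < 246807 and doors < 5 → T3
vin=K52: mileage < 34359 and year > 2006 → T2
vin=K57: mileage < 112505 or year >= 2010 → T0
vin=K59: mileage < 246807 and doors < 5 → T3
vin=K64: mileage < 246807 and doors < 5 → T3
vin=K77: mileage < 112505 or year >= 2010 → T0
vin=K87: mileage < 112505 or year >= 2010 → T0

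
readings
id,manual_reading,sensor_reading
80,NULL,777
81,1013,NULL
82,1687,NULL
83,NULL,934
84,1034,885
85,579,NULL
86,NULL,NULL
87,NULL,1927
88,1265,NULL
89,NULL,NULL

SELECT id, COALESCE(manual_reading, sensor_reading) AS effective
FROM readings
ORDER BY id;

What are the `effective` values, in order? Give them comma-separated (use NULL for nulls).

777, 1013, 1687, 934, 1034, 579, NULL, 1927, 1265, NULL

id=80: manual_reading=NULL, sensor_reading=777 → 777
id=81: manual_reading=1013 → 1013
id=82: manual_reading=1687 → 1687
id=83: manual_reading=NULL, sensor_reading=934 → 934
id=84: manual_reading=1034 → 1034
id=85: manual_reading=579 → 579
id=86: manual_reading=NULL, sensor_reading=NULL (all NULL) → NULL
id=87: manual_reading=NULL, sensor_reading=1927 → 1927
id=88: manual_reading=1265 → 1265
id=89: manual_reading=NULL, sensor_reading=NULL (all NULL) → NULL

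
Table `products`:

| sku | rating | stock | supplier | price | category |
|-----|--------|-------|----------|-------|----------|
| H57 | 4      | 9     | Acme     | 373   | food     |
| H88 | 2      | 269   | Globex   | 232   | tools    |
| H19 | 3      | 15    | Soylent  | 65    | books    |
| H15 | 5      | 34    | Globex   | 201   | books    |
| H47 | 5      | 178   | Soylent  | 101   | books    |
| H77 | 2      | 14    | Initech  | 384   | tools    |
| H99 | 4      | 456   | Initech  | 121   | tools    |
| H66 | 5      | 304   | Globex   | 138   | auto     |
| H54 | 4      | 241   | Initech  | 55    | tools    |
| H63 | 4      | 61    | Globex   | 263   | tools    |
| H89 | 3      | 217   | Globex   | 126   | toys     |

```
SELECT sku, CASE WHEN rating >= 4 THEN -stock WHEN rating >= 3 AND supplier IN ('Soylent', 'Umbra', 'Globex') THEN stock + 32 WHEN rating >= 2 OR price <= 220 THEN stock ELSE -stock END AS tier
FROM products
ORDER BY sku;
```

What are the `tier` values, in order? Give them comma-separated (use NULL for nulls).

sku=H15: rating >= 4 → -34
sku=H19: rating >= 3 AND supplier IN ('Soylent', 'Umbra', 'Globex') → 47
sku=H47: rating >= 4 → -178
sku=H54: rating >= 4 → -241
sku=H57: rating >= 4 → -9
sku=H63: rating >= 4 → -61
sku=H66: rating >= 4 → -304
sku=H77: rating >= 2 OR price <= 220 → 14
sku=H88: rating >= 2 OR price <= 220 → 269
sku=H89: rating >= 3 AND supplier IN ('Soylent', 'Umbra', 'Globex') → 249
sku=H99: rating >= 4 → -456

-34, 47, -178, -241, -9, -61, -304, 14, 269, 249, -456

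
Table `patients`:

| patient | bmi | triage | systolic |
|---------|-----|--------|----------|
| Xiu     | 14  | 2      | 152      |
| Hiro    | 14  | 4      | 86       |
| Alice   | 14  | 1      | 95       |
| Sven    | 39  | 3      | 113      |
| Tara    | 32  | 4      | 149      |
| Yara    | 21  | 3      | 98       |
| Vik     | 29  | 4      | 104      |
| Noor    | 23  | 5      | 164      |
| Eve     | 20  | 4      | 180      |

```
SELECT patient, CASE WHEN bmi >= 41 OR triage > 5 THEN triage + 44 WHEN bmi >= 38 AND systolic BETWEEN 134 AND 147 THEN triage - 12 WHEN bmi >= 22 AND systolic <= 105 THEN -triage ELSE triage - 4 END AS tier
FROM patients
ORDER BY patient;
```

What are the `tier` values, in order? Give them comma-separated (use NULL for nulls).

-3, 0, 0, 1, -1, 0, -4, -2, -1

patient=Alice: ELSE → -3
patient=Eve: ELSE → 0
patient=Hiro: ELSE → 0
patient=Noor: ELSE → 1
patient=Sven: ELSE → -1
patient=Tara: ELSE → 0
patient=Vik: bmi >= 22 AND systolic <= 105 → -4
patient=Xiu: ELSE → -2
patient=Yara: ELSE → -1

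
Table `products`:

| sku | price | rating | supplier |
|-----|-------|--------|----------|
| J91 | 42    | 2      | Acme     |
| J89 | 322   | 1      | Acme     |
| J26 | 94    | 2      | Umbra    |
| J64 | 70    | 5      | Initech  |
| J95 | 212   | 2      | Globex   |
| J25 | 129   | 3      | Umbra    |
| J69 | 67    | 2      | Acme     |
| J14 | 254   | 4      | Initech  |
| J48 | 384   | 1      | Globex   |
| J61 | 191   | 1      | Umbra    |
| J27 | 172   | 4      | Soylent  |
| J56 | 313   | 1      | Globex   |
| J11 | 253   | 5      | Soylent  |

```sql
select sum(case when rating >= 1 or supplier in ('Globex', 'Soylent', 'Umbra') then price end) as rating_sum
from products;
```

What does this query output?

sku=J91: ✓ → 42
sku=J89: ✓ → 322
sku=J26: ✓ → 94
sku=J64: ✓ → 70
sku=J95: ✓ → 212
sku=J25: ✓ → 129
sku=J69: ✓ → 67
sku=J14: ✓ → 254
sku=J48: ✓ → 384
sku=J61: ✓ → 191
sku=J27: ✓ → 172
sku=J56: ✓ → 313
sku=J11: ✓ → 253
rating_sum = 42 + 322 + 94 + 70 + 212 + 129 + 67 + 254 + 384 + 191 + 172 + 313 + 253 = 2503

2503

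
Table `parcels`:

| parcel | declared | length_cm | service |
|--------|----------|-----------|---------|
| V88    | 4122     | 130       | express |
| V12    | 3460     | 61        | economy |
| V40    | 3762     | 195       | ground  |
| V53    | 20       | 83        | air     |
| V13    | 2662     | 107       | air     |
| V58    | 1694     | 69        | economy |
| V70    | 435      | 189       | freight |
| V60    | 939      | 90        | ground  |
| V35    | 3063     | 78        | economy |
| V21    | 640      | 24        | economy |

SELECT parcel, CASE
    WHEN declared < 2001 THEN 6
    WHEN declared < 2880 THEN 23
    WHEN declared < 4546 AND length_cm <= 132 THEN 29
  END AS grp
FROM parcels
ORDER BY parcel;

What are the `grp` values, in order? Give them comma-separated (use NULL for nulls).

parcel=V12: declared < 4546 AND length_cm <= 132 → 29
parcel=V13: declared < 2880 → 23
parcel=V21: declared < 2001 → 6
parcel=V35: declared < 4546 AND length_cm <= 132 → 29
parcel=V40: (no match → NULL) → NULL
parcel=V53: declared < 2001 → 6
parcel=V58: declared < 2001 → 6
parcel=V60: declared < 2001 → 6
parcel=V70: declared < 2001 → 6
parcel=V88: declared < 4546 AND length_cm <= 132 → 29

29, 23, 6, 29, NULL, 6, 6, 6, 6, 29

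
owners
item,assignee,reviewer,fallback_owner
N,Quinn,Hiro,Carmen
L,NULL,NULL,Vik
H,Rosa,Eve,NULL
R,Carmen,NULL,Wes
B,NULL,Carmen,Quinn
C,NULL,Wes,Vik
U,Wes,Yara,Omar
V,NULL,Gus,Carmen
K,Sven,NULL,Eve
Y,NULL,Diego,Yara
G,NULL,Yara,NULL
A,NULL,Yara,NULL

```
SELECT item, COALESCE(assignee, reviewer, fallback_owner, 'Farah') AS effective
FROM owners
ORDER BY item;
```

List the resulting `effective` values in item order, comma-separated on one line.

item=A: assignee=NULL, reviewer=Yara → Yara
item=B: assignee=NULL, reviewer=Carmen → Carmen
item=C: assignee=NULL, reviewer=Wes → Wes
item=G: assignee=NULL, reviewer=Yara → Yara
item=H: assignee=Rosa → Rosa
item=K: assignee=Sven → Sven
item=L: assignee=NULL, reviewer=NULL, fallback_owner=Vik → Vik
item=N: assignee=Quinn → Quinn
item=R: assignee=Carmen → Carmen
item=U: assignee=Wes → Wes
item=V: assignee=NULL, reviewer=Gus → Gus
item=Y: assignee=NULL, reviewer=Diego → Diego

Yara, Carmen, Wes, Yara, Rosa, Sven, Vik, Quinn, Carmen, Wes, Gus, Diego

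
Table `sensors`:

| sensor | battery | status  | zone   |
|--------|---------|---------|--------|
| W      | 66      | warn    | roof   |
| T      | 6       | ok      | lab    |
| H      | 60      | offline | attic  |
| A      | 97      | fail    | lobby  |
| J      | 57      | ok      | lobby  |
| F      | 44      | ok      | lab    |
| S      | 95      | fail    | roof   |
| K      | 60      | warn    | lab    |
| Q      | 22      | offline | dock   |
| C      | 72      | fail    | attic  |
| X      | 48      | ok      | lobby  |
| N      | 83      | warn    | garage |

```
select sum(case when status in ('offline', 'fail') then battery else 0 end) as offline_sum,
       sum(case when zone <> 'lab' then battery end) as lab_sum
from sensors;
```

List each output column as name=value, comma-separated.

offline_sum=346, lab_sum=600

[offline_sum: status in ('offline', 'fail')]
sensor=W: ✗
sensor=T: ✗
sensor=H: ✓ → 60
sensor=A: ✓ → 97
sensor=J: ✗
sensor=F: ✗
sensor=S: ✓ → 95
sensor=K: ✗
sensor=Q: ✓ → 22
sensor=C: ✓ → 72
sensor=X: ✗
sensor=N: ✗
offline_sum = 60 + 97 + 95 + 22 + 72 = 346
—
[lab_sum: zone <> 'lab']
sensor=W: ✓ → 66
sensor=T: ✗
sensor=H: ✓ → 60
sensor=A: ✓ → 97
sensor=J: ✓ → 57
sensor=F: ✗
sensor=S: ✓ → 95
sensor=K: ✗
sensor=Q: ✓ → 22
sensor=C: ✓ → 72
sensor=X: ✓ → 48
sensor=N: ✓ → 83
lab_sum = 66 + 60 + 97 + 57 + 95 + 22 + 72 + 48 + 83 = 600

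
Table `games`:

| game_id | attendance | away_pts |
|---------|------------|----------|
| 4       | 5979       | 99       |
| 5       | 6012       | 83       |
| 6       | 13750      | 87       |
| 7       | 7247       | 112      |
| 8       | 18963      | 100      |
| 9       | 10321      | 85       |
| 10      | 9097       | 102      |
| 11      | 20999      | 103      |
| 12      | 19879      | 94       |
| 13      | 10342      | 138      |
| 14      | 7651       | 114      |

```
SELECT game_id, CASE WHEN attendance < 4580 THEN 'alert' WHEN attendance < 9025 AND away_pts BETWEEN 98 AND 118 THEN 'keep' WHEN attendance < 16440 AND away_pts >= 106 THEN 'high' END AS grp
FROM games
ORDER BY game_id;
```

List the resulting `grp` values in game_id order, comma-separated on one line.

keep, NULL, NULL, keep, NULL, NULL, NULL, NULL, NULL, high, keep

game_id=4: attendance < 9025 AND away_pts BETWEEN 98 AND 118 → keep
game_id=5: (no match → NULL) → NULL
game_id=6: (no match → NULL) → NULL
game_id=7: attendance < 9025 AND away_pts BETWEEN 98 AND 118 → keep
game_id=8: (no match → NULL) → NULL
game_id=9: (no match → NULL) → NULL
game_id=10: (no match → NULL) → NULL
game_id=11: (no match → NULL) → NULL
game_id=12: (no match → NULL) → NULL
game_id=13: attendance < 16440 AND away_pts >= 106 → high
game_id=14: attendance < 9025 AND away_pts BETWEEN 98 AND 118 → keep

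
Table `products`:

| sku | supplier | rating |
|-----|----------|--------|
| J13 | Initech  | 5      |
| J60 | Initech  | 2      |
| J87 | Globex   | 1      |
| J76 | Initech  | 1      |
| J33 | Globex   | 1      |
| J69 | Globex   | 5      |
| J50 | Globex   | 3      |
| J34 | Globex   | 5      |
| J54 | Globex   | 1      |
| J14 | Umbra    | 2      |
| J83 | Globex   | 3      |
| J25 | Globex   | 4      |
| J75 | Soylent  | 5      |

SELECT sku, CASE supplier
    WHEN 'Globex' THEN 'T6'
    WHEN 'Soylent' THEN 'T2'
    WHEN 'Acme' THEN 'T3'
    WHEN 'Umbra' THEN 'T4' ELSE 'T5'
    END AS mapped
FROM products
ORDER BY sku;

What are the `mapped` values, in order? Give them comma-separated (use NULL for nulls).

sku=J13: ELSE → T5
sku=J14: supplier='Umbra' → T4
sku=J25: supplier='Globex' → T6
sku=J33: supplier='Globex' → T6
sku=J34: supplier='Globex' → T6
sku=J50: supplier='Globex' → T6
sku=J54: supplier='Globex' → T6
sku=J60: ELSE → T5
sku=J69: supplier='Globex' → T6
sku=J75: supplier='Soylent' → T2
sku=J76: ELSE → T5
sku=J83: supplier='Globex' → T6
sku=J87: supplier='Globex' → T6

T5, T4, T6, T6, T6, T6, T6, T5, T6, T2, T5, T6, T6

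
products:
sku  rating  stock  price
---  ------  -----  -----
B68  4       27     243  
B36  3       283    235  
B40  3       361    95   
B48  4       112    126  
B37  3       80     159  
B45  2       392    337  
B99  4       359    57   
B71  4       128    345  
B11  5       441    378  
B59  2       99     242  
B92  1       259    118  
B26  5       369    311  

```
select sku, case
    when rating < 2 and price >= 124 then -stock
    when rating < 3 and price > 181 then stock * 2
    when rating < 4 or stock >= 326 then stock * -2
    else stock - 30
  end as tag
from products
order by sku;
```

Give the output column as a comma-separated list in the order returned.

sku=B11: rating < 4 or stock >= 326 → -882
sku=B26: rating < 4 or stock >= 326 → -738
sku=B36: rating < 4 or stock >= 326 → -566
sku=B37: rating < 4 or stock >= 326 → -160
sku=B40: rating < 4 or stock >= 326 → -722
sku=B45: rating < 3 and price > 181 → 784
sku=B48: ELSE → 82
sku=B59: rating < 3 and price > 181 → 198
sku=B68: ELSE → -3
sku=B71: ELSE → 98
sku=B92: rating < 4 or stock >= 326 → -518
sku=B99: rating < 4 or stock >= 326 → -718

-882, -738, -566, -160, -722, 784, 82, 198, -3, 98, -518, -718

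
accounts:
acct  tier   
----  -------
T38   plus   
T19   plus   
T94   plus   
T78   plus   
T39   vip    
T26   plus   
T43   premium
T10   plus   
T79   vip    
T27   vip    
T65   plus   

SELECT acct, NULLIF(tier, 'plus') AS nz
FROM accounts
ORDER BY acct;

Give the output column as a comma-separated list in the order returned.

acct=T10: tier=plus vs plus: equal → NULL
acct=T19: tier=plus vs plus: equal → NULL
acct=T26: tier=plus vs plus: equal → NULL
acct=T27: tier=vip vs plus: differ → vip
acct=T38: tier=plus vs plus: equal → NULL
acct=T39: tier=vip vs plus: differ → vip
acct=T43: tier=premium vs plus: differ → premium
acct=T65: tier=plus vs plus: equal → NULL
acct=T78: tier=plus vs plus: equal → NULL
acct=T79: tier=vip vs plus: differ → vip
acct=T94: tier=plus vs plus: equal → NULL

NULL, NULL, NULL, vip, NULL, vip, premium, NULL, NULL, vip, NULL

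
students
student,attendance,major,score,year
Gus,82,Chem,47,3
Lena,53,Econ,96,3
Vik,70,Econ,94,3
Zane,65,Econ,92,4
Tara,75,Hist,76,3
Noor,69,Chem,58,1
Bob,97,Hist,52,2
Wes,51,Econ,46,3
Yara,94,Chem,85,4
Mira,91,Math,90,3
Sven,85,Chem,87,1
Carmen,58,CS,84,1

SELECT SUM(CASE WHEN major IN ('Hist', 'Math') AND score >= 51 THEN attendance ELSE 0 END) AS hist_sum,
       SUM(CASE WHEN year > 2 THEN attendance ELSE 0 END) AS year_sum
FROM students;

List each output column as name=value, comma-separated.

hist_sum=263, year_sum=581

[hist_sum: major IN ('Hist', 'Math') AND score >= 51]
student=Gus: ✗
student=Lena: ✗
student=Vik: ✗
student=Zane: ✗
student=Tara: ✓ → 75
student=Noor: ✗
student=Bob: ✓ → 97
student=Wes: ✗
student=Yara: ✗
student=Mira: ✓ → 91
student=Sven: ✗
student=Carmen: ✗
hist_sum = 75 + 97 + 91 = 263
—
[year_sum: year > 2]
student=Gus: ✓ → 82
student=Lena: ✓ → 53
student=Vik: ✓ → 70
student=Zane: ✓ → 65
student=Tara: ✓ → 75
student=Noor: ✗
student=Bob: ✗
student=Wes: ✓ → 51
student=Yara: ✓ → 94
student=Mira: ✓ → 91
student=Sven: ✗
student=Carmen: ✗
year_sum = 82 + 53 + 70 + 65 + 75 + 51 + 94 + 91 = 581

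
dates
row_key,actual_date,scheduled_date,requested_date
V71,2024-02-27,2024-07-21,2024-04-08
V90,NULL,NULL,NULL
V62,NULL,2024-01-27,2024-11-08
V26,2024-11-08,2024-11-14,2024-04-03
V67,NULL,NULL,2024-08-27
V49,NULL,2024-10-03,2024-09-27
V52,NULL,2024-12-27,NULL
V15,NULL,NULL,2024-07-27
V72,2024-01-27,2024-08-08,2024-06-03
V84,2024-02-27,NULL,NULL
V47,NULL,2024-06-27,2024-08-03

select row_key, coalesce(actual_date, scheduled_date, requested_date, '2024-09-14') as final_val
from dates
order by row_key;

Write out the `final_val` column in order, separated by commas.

row_key=V15: actual_date=NULL, scheduled_date=NULL, requested_date=2024-07-27 → 2024-07-27
row_key=V26: actual_date=2024-11-08 → 2024-11-08
row_key=V47: actual_date=NULL, scheduled_date=2024-06-27 → 2024-06-27
row_key=V49: actual_date=NULL, scheduled_date=2024-10-03 → 2024-10-03
row_key=V52: actual_date=NULL, scheduled_date=2024-12-27 → 2024-12-27
row_key=V62: actual_date=NULL, scheduled_date=2024-01-27 → 2024-01-27
row_key=V67: actual_date=NULL, scheduled_date=NULL, requested_date=2024-08-27 → 2024-08-27
row_key=V71: actual_date=2024-02-27 → 2024-02-27
row_key=V72: actual_date=2024-01-27 → 2024-01-27
row_key=V84: actual_date=2024-02-27 → 2024-02-27
row_key=V90: actual_date=NULL, scheduled_date=NULL, requested_date=NULL, → literal 2024-09-14 → 2024-09-14

2024-07-27, 2024-11-08, 2024-06-27, 2024-10-03, 2024-12-27, 2024-01-27, 2024-08-27, 2024-02-27, 2024-01-27, 2024-02-27, 2024-09-14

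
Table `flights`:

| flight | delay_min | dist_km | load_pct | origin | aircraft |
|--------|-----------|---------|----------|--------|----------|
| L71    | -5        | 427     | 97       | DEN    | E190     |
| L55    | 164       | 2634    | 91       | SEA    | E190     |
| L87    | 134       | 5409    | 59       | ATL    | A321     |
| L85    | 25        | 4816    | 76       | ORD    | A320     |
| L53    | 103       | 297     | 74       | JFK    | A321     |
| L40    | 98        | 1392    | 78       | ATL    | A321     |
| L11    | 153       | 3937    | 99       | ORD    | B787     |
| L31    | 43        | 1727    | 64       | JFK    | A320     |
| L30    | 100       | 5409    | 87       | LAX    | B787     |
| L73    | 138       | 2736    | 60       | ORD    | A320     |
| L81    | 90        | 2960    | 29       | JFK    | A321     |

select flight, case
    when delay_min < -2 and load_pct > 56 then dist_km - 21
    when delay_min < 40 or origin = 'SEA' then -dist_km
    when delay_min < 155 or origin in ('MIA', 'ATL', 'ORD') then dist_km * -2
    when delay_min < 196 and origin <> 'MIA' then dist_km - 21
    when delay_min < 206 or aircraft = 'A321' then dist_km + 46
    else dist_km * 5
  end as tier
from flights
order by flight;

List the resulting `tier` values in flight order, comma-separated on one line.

flight=L11: delay_min < 155 or origin in ('MIA', 'ATL', 'ORD') → -7874
flight=L30: delay_min < 155 or origin in ('MIA', 'ATL', 'ORD') → -10818
flight=L31: delay_min < 155 or origin in ('MIA', 'ATL', 'ORD') → -3454
flight=L40: delay_min < 155 or origin in ('MIA', 'ATL', 'ORD') → -2784
flight=L53: delay_min < 155 or origin in ('MIA', 'ATL', 'ORD') → -594
flight=L55: delay_min < 40 or origin = 'SEA' → -2634
flight=L71: delay_min < -2 and load_pct > 56 → 406
flight=L73: delay_min < 155 or origin in ('MIA', 'ATL', 'ORD') → -5472
flight=L81: delay_min < 155 or origin in ('MIA', 'ATL', 'ORD') → -5920
flight=L85: delay_min < 40 or origin = 'SEA' → -4816
flight=L87: delay_min < 155 or origin in ('MIA', 'ATL', 'ORD') → -10818

-7874, -10818, -3454, -2784, -594, -2634, 406, -5472, -5920, -4816, -10818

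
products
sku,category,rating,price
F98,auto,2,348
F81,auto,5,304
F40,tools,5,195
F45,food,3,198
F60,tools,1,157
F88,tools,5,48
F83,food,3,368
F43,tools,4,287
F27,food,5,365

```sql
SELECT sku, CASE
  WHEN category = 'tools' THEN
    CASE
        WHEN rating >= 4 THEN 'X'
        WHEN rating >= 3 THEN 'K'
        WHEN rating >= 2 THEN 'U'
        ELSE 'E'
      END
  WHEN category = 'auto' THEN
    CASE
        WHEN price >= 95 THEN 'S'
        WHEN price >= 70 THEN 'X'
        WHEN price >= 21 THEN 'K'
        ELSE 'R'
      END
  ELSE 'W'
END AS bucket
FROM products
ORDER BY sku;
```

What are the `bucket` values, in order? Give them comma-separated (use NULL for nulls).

sku=F27: category='food' → outer ELSE → W
sku=F40: category='tools' → inner[rating >= 4] → X
sku=F43: category='tools' → inner[rating >= 4] → X
sku=F45: category='food' → outer ELSE → W
sku=F60: category='tools' → inner[ELSE] → E
sku=F81: category='auto' → inner[price >= 95] → S
sku=F83: category='food' → outer ELSE → W
sku=F88: category='tools' → inner[rating >= 4] → X
sku=F98: category='auto' → inner[price >= 95] → S

W, X, X, W, E, S, W, X, S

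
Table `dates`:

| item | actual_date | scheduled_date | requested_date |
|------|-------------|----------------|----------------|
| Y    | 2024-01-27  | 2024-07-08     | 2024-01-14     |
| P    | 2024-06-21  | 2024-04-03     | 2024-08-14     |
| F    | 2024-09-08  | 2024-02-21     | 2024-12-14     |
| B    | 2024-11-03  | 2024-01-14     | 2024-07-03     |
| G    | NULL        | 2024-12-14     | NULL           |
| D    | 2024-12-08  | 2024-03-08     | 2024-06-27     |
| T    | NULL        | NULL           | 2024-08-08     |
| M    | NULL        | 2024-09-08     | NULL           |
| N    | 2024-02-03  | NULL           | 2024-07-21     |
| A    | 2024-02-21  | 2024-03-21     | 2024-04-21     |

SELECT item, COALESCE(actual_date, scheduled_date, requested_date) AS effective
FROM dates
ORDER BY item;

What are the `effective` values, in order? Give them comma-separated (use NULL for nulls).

item=A: actual_date=2024-02-21 → 2024-02-21
item=B: actual_date=2024-11-03 → 2024-11-03
item=D: actual_date=2024-12-08 → 2024-12-08
item=F: actual_date=2024-09-08 → 2024-09-08
item=G: actual_date=NULL, scheduled_date=2024-12-14 → 2024-12-14
item=M: actual_date=NULL, scheduled_date=2024-09-08 → 2024-09-08
item=N: actual_date=2024-02-03 → 2024-02-03
item=P: actual_date=2024-06-21 → 2024-06-21
item=T: actual_date=NULL, scheduled_date=NULL, requested_date=2024-08-08 → 2024-08-08
item=Y: actual_date=2024-01-27 → 2024-01-27

2024-02-21, 2024-11-03, 2024-12-08, 2024-09-08, 2024-12-14, 2024-09-08, 2024-02-03, 2024-06-21, 2024-08-08, 2024-01-27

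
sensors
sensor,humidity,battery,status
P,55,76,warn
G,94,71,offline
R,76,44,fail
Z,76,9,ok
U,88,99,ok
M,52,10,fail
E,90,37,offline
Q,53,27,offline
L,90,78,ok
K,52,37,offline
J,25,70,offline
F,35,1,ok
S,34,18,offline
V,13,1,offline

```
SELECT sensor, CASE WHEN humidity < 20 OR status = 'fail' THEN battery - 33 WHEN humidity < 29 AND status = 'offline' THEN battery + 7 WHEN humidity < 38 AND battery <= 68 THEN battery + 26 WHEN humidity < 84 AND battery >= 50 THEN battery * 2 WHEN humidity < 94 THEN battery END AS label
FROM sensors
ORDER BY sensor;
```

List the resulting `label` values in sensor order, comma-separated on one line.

37, 27, NULL, 77, 37, 78, -23, 152, 27, 11, 44, 99, -32, 9

sensor=E: humidity < 94 → 37
sensor=F: humidity < 38 AND battery <= 68 → 27
sensor=G: (no match → NULL) → NULL
sensor=J: humidity < 29 AND status = 'offline' → 77
sensor=K: humidity < 94 → 37
sensor=L: humidity < 94 → 78
sensor=M: humidity < 20 OR status = 'fail' → -23
sensor=P: humidity < 84 AND battery >= 50 → 152
sensor=Q: humidity < 94 → 27
sensor=R: humidity < 20 OR status = 'fail' → 11
sensor=S: humidity < 38 AND battery <= 68 → 44
sensor=U: humidity < 94 → 99
sensor=V: humidity < 20 OR status = 'fail' → -32
sensor=Z: humidity < 94 → 9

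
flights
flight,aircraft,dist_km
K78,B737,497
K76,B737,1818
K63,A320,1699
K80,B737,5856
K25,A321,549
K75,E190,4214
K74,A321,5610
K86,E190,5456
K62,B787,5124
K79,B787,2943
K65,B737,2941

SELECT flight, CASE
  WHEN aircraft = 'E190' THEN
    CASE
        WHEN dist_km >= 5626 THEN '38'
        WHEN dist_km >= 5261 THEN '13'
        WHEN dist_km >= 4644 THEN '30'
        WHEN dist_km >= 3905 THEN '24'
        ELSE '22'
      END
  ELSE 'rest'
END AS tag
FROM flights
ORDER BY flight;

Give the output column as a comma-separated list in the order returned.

flight=K25: aircraft='A321' → outer ELSE → rest
flight=K62: aircraft='B787' → outer ELSE → rest
flight=K63: aircraft='A320' → outer ELSE → rest
flight=K65: aircraft='B737' → outer ELSE → rest
flight=K74: aircraft='A321' → outer ELSE → rest
flight=K75: aircraft='E190' → inner[dist_km >= 3905] → 24
flight=K76: aircraft='B737' → outer ELSE → rest
flight=K78: aircraft='B737' → outer ELSE → rest
flight=K79: aircraft='B787' → outer ELSE → rest
flight=K80: aircraft='B737' → outer ELSE → rest
flight=K86: aircraft='E190' → inner[dist_km >= 5261] → 13

rest, rest, rest, rest, rest, 24, rest, rest, rest, rest, 13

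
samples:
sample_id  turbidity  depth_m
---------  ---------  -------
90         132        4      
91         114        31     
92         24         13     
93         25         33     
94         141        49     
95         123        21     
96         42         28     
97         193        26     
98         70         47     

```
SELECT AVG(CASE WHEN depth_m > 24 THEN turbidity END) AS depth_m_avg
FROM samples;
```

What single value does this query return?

sample_id=90: ✗
sample_id=91: ✓ → 114
sample_id=92: ✗
sample_id=93: ✓ → 25
sample_id=94: ✓ → 141
sample_id=95: ✗
sample_id=96: ✓ → 42
sample_id=97: ✓ → 193
sample_id=98: ✓ → 70
depth_m_avg = (114 + 25 + 141 + 42 + 193 + 70) / 6 = 97.5

97.5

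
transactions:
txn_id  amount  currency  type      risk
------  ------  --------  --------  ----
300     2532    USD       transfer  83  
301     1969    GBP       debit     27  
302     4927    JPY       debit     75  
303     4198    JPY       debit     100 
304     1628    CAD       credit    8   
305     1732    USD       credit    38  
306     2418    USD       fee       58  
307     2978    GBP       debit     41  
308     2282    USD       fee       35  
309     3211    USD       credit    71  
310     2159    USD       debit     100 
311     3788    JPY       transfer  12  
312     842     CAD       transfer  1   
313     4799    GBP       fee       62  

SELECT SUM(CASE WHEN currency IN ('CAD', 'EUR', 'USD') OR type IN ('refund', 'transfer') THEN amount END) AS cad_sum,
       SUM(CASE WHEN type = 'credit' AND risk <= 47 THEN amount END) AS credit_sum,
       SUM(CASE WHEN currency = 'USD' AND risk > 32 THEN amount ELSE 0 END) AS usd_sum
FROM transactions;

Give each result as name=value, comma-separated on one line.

[cad_sum: currency IN ('CAD', 'EUR', 'USD') OR type IN ('refund', 'transfer')]
txn_id=300: ✓ → 2532
txn_id=301: ✗
txn_id=302: ✗
txn_id=303: ✗
txn_id=304: ✓ → 1628
txn_id=305: ✓ → 1732
txn_id=306: ✓ → 2418
txn_id=307: ✗
txn_id=308: ✓ → 2282
txn_id=309: ✓ → 3211
txn_id=310: ✓ → 2159
txn_id=311: ✓ → 3788
txn_id=312: ✓ → 842
txn_id=313: ✗
cad_sum = 2532 + 1628 + 1732 + 2418 + 2282 + 3211 + 2159 + 3788 + 842 = 20592
—
[credit_sum: type = 'credit' AND risk <= 47]
txn_id=300: ✗
txn_id=301: ✗
txn_id=302: ✗
txn_id=303: ✗
txn_id=304: ✓ → 1628
txn_id=305: ✓ → 1732
txn_id=306: ✗
txn_id=307: ✗
txn_id=308: ✗
txn_id=309: ✗
txn_id=310: ✗
txn_id=311: ✗
txn_id=312: ✗
txn_id=313: ✗
credit_sum = 1628 + 1732 = 3360
—
[usd_sum: currency = 'USD' AND risk > 32]
txn_id=300: ✓ → 2532
txn_id=301: ✗
txn_id=302: ✗
txn_id=303: ✗
txn_id=304: ✗
txn_id=305: ✓ → 1732
txn_id=306: ✓ → 2418
txn_id=307: ✗
txn_id=308: ✓ → 2282
txn_id=309: ✓ → 3211
txn_id=310: ✓ → 2159
txn_id=311: ✗
txn_id=312: ✗
txn_id=313: ✗
usd_sum = 2532 + 1732 + 2418 + 2282 + 3211 + 2159 = 14334

cad_sum=20592, credit_sum=3360, usd_sum=14334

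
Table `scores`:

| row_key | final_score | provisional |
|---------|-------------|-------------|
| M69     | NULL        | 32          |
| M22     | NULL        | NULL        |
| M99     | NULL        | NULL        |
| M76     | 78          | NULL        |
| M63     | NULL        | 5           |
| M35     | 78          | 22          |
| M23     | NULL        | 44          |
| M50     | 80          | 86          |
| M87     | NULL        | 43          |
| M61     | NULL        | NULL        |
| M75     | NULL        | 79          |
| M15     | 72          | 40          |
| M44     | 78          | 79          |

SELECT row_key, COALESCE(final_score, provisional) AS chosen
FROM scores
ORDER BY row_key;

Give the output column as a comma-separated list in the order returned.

row_key=M15: final_score=72 → 72
row_key=M22: final_score=NULL, provisional=NULL (all NULL) → NULL
row_key=M23: final_score=NULL, provisional=44 → 44
row_key=M35: final_score=78 → 78
row_key=M44: final_score=78 → 78
row_key=M50: final_score=80 → 80
row_key=M61: final_score=NULL, provisional=NULL (all NULL) → NULL
row_key=M63: final_score=NULL, provisional=5 → 5
row_key=M69: final_score=NULL, provisional=32 → 32
row_key=M75: final_score=NULL, provisional=79 → 79
row_key=M76: final_score=78 → 78
row_key=M87: final_score=NULL, provisional=43 → 43
row_key=M99: final_score=NULL, provisional=NULL (all NULL) → NULL

72, NULL, 44, 78, 78, 80, NULL, 5, 32, 79, 78, 43, NULL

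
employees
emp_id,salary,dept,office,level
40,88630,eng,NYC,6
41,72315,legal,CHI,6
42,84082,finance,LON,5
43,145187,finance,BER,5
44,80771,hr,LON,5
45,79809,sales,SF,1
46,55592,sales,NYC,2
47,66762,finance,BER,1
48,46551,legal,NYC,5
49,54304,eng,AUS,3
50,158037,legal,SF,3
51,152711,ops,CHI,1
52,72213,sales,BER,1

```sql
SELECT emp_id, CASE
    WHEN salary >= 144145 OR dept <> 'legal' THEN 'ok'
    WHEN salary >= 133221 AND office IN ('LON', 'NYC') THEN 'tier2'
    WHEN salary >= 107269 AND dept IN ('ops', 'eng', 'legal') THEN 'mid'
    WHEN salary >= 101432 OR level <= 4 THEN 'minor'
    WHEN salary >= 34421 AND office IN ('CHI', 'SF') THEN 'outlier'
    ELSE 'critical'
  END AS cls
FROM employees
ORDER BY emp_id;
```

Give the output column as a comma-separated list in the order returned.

emp_id=40: salary >= 144145 OR dept <> 'legal' → ok
emp_id=41: salary >= 34421 AND office IN ('CHI', 'SF') → outlier
emp_id=42: salary >= 144145 OR dept <> 'legal' → ok
emp_id=43: salary >= 144145 OR dept <> 'legal' → ok
emp_id=44: salary >= 144145 OR dept <> 'legal' → ok
emp_id=45: salary >= 144145 OR dept <> 'legal' → ok
emp_id=46: salary >= 144145 OR dept <> 'legal' → ok
emp_id=47: salary >= 144145 OR dept <> 'legal' → ok
emp_id=48: ELSE → critical
emp_id=49: salary >= 144145 OR dept <> 'legal' → ok
emp_id=50: salary >= 144145 OR dept <> 'legal' → ok
emp_id=51: salary >= 144145 OR dept <> 'legal' → ok
emp_id=52: salary >= 144145 OR dept <> 'legal' → ok

ok, outlier, ok, ok, ok, ok, ok, ok, critical, ok, ok, ok, ok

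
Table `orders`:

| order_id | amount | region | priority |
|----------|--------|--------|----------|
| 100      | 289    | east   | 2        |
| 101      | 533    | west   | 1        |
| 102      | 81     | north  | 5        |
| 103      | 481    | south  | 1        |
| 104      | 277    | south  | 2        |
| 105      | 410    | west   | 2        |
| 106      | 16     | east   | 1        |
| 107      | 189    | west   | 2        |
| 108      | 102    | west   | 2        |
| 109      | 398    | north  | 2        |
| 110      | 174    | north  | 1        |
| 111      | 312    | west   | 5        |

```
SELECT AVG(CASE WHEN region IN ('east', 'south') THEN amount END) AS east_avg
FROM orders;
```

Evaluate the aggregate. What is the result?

265.75

order_id=100: ✓ → 289
order_id=101: ✗
order_id=102: ✗
order_id=103: ✓ → 481
order_id=104: ✓ → 277
order_id=105: ✗
order_id=106: ✓ → 16
order_id=107: ✗
order_id=108: ✗
order_id=109: ✗
order_id=110: ✗
order_id=111: ✗
east_avg = (289 + 481 + 277 + 16) / 4 = 265.75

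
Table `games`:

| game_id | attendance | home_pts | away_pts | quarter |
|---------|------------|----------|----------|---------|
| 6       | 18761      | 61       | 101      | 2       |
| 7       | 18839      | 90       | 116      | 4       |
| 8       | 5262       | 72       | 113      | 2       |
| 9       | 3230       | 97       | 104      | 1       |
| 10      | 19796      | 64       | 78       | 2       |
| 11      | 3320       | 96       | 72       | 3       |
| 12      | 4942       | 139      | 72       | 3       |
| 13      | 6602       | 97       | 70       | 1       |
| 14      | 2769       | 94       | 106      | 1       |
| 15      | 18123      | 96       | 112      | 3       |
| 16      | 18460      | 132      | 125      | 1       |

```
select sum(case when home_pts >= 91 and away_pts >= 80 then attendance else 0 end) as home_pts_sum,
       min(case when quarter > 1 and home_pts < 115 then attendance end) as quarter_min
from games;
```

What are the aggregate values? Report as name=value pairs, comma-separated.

home_pts_sum=42582, quarter_min=3320

[home_pts_sum: home_pts >= 91 and away_pts >= 80]
game_id=6: ✗
game_id=7: ✗
game_id=8: ✗
game_id=9: ✓ → 3230
game_id=10: ✗
game_id=11: ✗
game_id=12: ✗
game_id=13: ✗
game_id=14: ✓ → 2769
game_id=15: ✓ → 18123
game_id=16: ✓ → 18460
home_pts_sum = 3230 + 2769 + 18123 + 18460 = 42582
—
[quarter_min: quarter > 1 and home_pts < 115]
game_id=6: ✓ → 18761
game_id=7: ✓ → 18839
game_id=8: ✓ → 5262
game_id=9: ✗
game_id=10: ✓ → 19796
game_id=11: ✓ → 3320
game_id=12: ✗
game_id=13: ✗
game_id=14: ✗
game_id=15: ✓ → 18123
game_id=16: ✗
quarter_min = MIN(18761, 18839, 5262, 19796, 3320, 18123) = 3320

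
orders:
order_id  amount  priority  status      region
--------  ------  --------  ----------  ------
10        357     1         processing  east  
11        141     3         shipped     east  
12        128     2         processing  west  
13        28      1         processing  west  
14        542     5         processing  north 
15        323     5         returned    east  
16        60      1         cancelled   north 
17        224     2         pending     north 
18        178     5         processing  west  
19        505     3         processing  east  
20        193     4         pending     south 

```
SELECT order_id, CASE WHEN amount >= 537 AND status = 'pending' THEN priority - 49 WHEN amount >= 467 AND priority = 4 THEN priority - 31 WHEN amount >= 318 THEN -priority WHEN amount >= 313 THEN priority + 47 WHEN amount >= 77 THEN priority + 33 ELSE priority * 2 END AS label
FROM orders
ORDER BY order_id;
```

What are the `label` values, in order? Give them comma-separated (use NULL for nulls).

-1, 36, 35, 2, -5, -5, 2, 35, 38, -3, 37

order_id=10: amount >= 318 → -1
order_id=11: amount >= 77 → 36
order_id=12: amount >= 77 → 35
order_id=13: ELSE → 2
order_id=14: amount >= 318 → -5
order_id=15: amount >= 318 → -5
order_id=16: ELSE → 2
order_id=17: amount >= 77 → 35
order_id=18: amount >= 77 → 38
order_id=19: amount >= 318 → -3
order_id=20: amount >= 77 → 37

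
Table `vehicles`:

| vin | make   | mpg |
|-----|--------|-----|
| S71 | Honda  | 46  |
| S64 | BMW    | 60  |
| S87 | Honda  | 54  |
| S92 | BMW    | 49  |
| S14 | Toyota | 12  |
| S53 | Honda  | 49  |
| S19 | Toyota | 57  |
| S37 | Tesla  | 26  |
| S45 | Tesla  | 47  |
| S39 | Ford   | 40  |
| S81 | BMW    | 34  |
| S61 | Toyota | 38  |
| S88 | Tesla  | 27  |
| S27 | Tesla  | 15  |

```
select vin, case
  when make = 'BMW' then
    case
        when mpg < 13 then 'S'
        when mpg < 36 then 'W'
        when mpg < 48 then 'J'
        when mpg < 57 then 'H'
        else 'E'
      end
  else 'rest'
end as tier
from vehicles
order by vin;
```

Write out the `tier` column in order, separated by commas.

rest, rest, rest, rest, rest, rest, rest, rest, E, rest, W, rest, rest, H

vin=S14: make='Toyota' → outer ELSE → rest
vin=S19: make='Toyota' → outer ELSE → rest
vin=S27: make='Tesla' → outer ELSE → rest
vin=S37: make='Tesla' → outer ELSE → rest
vin=S39: make='Ford' → outer ELSE → rest
vin=S45: make='Tesla' → outer ELSE → rest
vin=S53: make='Honda' → outer ELSE → rest
vin=S61: make='Toyota' → outer ELSE → rest
vin=S64: make='BMW' → inner[ELSE] → E
vin=S71: make='Honda' → outer ELSE → rest
vin=S81: make='BMW' → inner[mpg < 36] → W
vin=S87: make='Honda' → outer ELSE → rest
vin=S88: make='Tesla' → outer ELSE → rest
vin=S92: make='BMW' → inner[mpg < 57] → H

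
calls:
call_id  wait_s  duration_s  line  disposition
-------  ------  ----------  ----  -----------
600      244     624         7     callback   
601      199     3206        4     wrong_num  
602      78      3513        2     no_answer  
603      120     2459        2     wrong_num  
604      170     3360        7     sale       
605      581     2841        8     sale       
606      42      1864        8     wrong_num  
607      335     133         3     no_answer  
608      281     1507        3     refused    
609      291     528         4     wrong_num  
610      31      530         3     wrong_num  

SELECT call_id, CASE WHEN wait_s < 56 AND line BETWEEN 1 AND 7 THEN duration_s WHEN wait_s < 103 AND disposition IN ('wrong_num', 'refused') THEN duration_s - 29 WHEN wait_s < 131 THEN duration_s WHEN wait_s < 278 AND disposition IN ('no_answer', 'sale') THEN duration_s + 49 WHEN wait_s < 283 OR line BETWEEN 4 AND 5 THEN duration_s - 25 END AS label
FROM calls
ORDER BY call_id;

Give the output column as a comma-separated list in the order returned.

599, 3181, 3513, 2459, 3409, NULL, 1835, NULL, 1482, 503, 530

call_id=600: wait_s < 283 OR line BETWEEN 4 AND 5 → 599
call_id=601: wait_s < 283 OR line BETWEEN 4 AND 5 → 3181
call_id=602: wait_s < 131 → 3513
call_id=603: wait_s < 131 → 2459
call_id=604: wait_s < 278 AND disposition IN ('no_answer', 'sale') → 3409
call_id=605: (no match → NULL) → NULL
call_id=606: wait_s < 103 AND disposition IN ('wrong_num', 'refused') → 1835
call_id=607: (no match → NULL) → NULL
call_id=608: wait_s < 283 OR line BETWEEN 4 AND 5 → 1482
call_id=609: wait_s < 283 OR line BETWEEN 4 AND 5 → 503
call_id=610: wait_s < 56 AND line BETWEEN 1 AND 7 → 530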